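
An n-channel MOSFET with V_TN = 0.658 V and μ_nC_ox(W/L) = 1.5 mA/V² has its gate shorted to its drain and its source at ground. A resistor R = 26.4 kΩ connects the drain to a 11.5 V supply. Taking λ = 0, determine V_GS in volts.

With gate tied to drain, V_GS = V_DS ≥ V_GS − V_TN, so the device is in saturation.
KCL at the drain: ½ k_n (V_GS − V_TN)² = (V_DD − V_GS)/R.
Let x = V_GS − 0.658. Then 19.8 x² + x − 10.84 = 0, giving x = 0.715 V (positive root), so V_GS = 1.37 V.
I_D = (V_DD − V_GS)/R = (11.5 − 1.37) / 26.4 = 0.384 mA.

V_GS = 1.37 V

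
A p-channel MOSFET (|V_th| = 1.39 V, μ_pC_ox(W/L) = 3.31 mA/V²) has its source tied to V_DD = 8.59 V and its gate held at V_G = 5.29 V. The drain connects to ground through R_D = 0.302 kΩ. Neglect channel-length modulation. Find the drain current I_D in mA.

I_D = 6.04 mA

V_SG = V_DD − V_G = 8.59 − 5.29 = 3.3 V, so V_ov = 3.3 − 1.39 = 1.91 V.
Assume saturation: I_D = ½ k_p V_ov² = 0.5 × 3.31 × 1.91² = 6.04 mA, giving V_SD = V_DD − I_D R_D = 8.59 − 6.04 × 0.302 = 6.77 V.
V_SD = 6.77 V ≥ V_ov = 1.91 V, confirming saturation.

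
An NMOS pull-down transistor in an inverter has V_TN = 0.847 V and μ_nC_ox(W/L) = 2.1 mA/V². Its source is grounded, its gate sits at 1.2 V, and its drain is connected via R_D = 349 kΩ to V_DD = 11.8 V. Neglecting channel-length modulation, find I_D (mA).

V_GS = V_G = 1.2 V, so V_ov = 1.2 − 0.847 = 0.353 V.
Assume saturation: I_D = ½ k_n V_ov² = 0.5 × 2.1 × 0.353² = 0.131 mA, giving V_DS = V_DD − I_D R_D = 11.8 − 0.131 × 349 = -33.9 V.
But -33.9 V < V_ov = 0.353 V, so the device is actually in triode.
In triode I_D = k_n[V_ov V_DS − ½ V_DS²] and I_D = (V_DD − V_DS)/R_D. Equating: 366 V_DS² − 259.7 V_DS + 11.8 = 0, giving V_DS = 0.0488 V (the root below V_ov).
I_D = (11.8 − 0.0488) / 349 = 0.0337 mA.

I_D = 0.0337 mA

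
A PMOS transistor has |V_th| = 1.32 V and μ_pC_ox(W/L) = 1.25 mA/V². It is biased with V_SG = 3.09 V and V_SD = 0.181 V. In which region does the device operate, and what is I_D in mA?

V_ov = V_SG − |V_th| = 3.09 − 1.32 = 1.77 V.
Since V_SD = 0.181 V < V_ov = 1.77 V, the device is in the triode region.
I_D = k_p [V_ov · V_SD − ½ V_SD²] = 1.25 × [1.77 × 0.181 − 0.5 × 0.181²] = 0.38 mA.

Triode; I_D = 0.380 mA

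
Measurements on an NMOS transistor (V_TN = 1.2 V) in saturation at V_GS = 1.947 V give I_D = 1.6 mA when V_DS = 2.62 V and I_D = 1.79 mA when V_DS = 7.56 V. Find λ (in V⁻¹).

λ = 0.0257 V⁻¹

With V_GS fixed, I_D ∝ (1 + λ V_DS) in saturation, so I_D2/I_D1 = (1 + λ V_DS2)/(1 + λ V_DS1).
1.79/1.6 = 1.119 = (1 + 7.56 λ)/(1 + 2.62 λ).
Solving: λ (I_D1 V_DS2 − I_D2 V_DS1) = I_D2 − I_D1, so λ = (1.79 − 1.6) / (1.6 × 7.56 − 1.79 × 2.62) = 0.19 / 7.41 = 0.0257 V⁻¹.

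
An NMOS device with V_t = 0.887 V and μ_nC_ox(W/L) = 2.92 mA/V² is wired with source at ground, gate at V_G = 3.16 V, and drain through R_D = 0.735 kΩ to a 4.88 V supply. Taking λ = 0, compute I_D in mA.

I_D = 5.25 mA

V_GS = V_G = 3.16 V, so V_ov = 3.16 − 0.887 = 2.27 V.
Assume saturation: I_D = ½ k_n V_ov² = 0.5 × 2.92 × 2.27² = 7.54 mA, giving V_DS = V_DD − I_D R_D = 4.88 − 7.54 × 0.735 = -0.664 V.
But -0.664 V < V_ov = 2.27 V, so the device is actually in triode.
In triode I_D = k_n[V_ov V_DS − ½ V_DS²] and I_D = (V_DD − V_DS)/R_D. Equating: 1.07 V_DS² − 5.878 V_DS + 4.88 = 0, giving V_DS = 1.02 V (the root below V_ov).
I_D = (4.88 − 1.02) / 0.735 = 5.25 mA.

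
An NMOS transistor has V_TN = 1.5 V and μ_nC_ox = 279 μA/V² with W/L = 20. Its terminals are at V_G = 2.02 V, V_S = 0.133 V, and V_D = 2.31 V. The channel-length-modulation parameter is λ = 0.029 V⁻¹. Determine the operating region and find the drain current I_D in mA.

Saturation; I_D = 0.444 mA

V_GS = V_G − V_S = 2.02 − 0.133 = 1.89 V; V_DS = V_D − V_S = 2.31 − 0.133 = 2.18 V.
k_n = μ_nC_ox · (W/L) = 5.58 mA/V².
V_ov = V_GS − V_TN = 1.89 − 1.5 = 0.387 V.
Since V_DS = 2.18 V ≥ V_ov = 0.387 V, the device is in saturation.
I_D = ½ k_n V_ov² (1 + λ V_DS) = 0.5 × 5.58 × 0.387² × (1 + 0.029 × 2.18) = 0.444 mA.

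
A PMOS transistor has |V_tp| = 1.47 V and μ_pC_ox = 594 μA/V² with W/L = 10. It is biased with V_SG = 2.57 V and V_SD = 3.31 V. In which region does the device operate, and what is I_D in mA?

Saturation; I_D = 3.59 mA

k_p = μ_pC_ox · (W/L) = 5.94 mA/V².
V_ov = V_SG − |V_tp| = 2.57 − 1.47 = 1.1 V.
Since V_SD = 3.31 V ≥ V_ov = 1.1 V, the device is in saturation.
I_D = ½ k_p V_ov² = 0.5 × 5.94 × 1.1² = 3.59 mA.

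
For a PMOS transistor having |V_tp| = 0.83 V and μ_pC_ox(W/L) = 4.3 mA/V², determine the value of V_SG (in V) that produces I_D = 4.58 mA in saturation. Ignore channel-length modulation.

In saturation I_D = ½ k_p (V_SG − |V_tp|)², so V_SG − |V_tp| = √(2 I_D / k_p) = √(2 × 4.58 / 4.3) = 1.46 V.
V_SG = 0.83 + 1.46 = 2.29 V.

V_SG = 2.29 V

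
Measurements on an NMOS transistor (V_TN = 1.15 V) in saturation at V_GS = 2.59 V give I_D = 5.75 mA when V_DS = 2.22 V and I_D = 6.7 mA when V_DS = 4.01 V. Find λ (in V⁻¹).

λ = 0.116 V⁻¹

With V_GS fixed, I_D ∝ (1 + λ V_DS) in saturation, so I_D2/I_D1 = (1 + λ V_DS2)/(1 + λ V_DS1).
6.7/5.75 = 1.165 = (1 + 4.01 λ)/(1 + 2.22 λ).
Solving: λ (I_D1 V_DS2 − I_D2 V_DS1) = I_D2 − I_D1, so λ = (6.7 − 5.75) / (5.75 × 4.01 − 6.7 × 2.22) = 0.95 / 8.18 = 0.116 V⁻¹.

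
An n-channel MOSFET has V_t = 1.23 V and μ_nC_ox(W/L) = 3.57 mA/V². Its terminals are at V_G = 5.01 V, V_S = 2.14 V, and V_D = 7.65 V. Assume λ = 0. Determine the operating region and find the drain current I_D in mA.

V_GS = V_G − V_S = 5.01 − 2.14 = 2.87 V; V_DS = V_D − V_S = 7.65 − 2.14 = 5.51 V.
V_ov = V_GS − V_t = 2.87 − 1.23 = 1.64 V.
Since V_DS = 5.51 V ≥ V_ov = 1.64 V, the device is in saturation.
I_D = ½ k_n V_ov² = 0.5 × 3.57 × 1.64² = 4.8 mA.

Saturation; I_D = 4.80 mA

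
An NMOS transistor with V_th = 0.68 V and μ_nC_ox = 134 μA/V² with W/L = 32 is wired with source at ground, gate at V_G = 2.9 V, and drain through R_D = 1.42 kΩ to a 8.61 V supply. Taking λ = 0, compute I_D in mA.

I_D = 5.57 mA

V_GS = V_G = 2.9 V, so V_ov = 2.9 − 0.68 = 2.22 V.
k_n = μ_nC_ox · (W/L) = 4.288 mA/V².
Assume saturation: I_D = ½ k_n V_ov² = 0.5 × 4.288 × 2.22² = 10.6 mA, giving V_DS = V_DD − I_D R_D = 8.61 − 10.6 × 1.42 = -6.39 V.
But -6.39 V < V_ov = 2.22 V, so the device is actually in triode.
In triode I_D = k_n[V_ov V_DS − ½ V_DS²] and I_D = (V_DD − V_DS)/R_D. Equating: 3.04 V_DS² − 14.52 V_DS + 8.61 = 0, giving V_DS = 0.694 V (the root below V_ov).
I_D = (8.61 − 0.694) / 1.42 = 5.57 mA.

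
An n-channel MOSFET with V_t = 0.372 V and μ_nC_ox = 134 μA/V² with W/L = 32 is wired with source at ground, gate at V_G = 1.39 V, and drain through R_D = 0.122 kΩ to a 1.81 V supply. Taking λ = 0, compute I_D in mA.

V_GS = V_G = 1.39 V, so V_ov = 1.39 − 0.372 = 1.02 V.
k_n = μ_nC_ox · (W/L) = 4.288 mA/V².
Assume saturation: I_D = ½ k_n V_ov² = 0.5 × 4.288 × 1.02² = 2.22 mA, giving V_DS = V_DD − I_D R_D = 1.81 − 2.22 × 0.122 = 1.54 V.
V_DS = 1.54 V ≥ V_ov = 1.02 V, confirming saturation.

I_D = 2.22 mA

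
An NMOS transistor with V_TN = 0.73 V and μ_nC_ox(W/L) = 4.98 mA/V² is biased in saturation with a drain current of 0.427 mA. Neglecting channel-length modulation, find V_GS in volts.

V_GS = 1.14 V

In saturation I_D = ½ k_n (V_GS − V_TN)², so V_GS − V_TN = √(2 I_D / k_n) = √(2 × 0.427 / 4.98) = 0.414 V.
V_GS = 0.73 + 0.414 = 1.14 V.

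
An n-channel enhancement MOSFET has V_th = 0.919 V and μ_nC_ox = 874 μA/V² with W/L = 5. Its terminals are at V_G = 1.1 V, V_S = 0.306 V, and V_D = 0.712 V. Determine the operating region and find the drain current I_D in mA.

Cutoff; I_D = 0 mA

V_GS = V_G − V_S = 1.1 − 0.306 = 0.794 V; V_DS = V_D − V_S = 0.712 − 0.306 = 0.406 V.
V_GS = 0.794 V < V_th = 0.919 V, so the transistor is in cutoff.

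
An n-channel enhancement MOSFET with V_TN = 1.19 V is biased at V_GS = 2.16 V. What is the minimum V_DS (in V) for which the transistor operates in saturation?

The boundary between triode and saturation is V_DS = V_GS − V_TN = V_ov.
V_ov = 2.16 − 1.19 = 0.97 V.

V_DS,sat = 0.970 V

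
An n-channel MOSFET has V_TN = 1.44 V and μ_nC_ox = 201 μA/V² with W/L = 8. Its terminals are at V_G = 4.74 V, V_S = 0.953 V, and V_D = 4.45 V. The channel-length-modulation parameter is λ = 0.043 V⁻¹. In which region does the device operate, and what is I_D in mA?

V_GS = V_G − V_S = 4.74 − 0.953 = 3.79 V; V_DS = V_D − V_S = 4.45 − 0.953 = 3.5 V.
k_n = μ_nC_ox · (W/L) = 1.608 mA/V².
V_ov = V_GS − V_TN = 3.79 − 1.44 = 2.35 V.
Since V_DS = 3.5 V ≥ V_ov = 2.35 V, the device is in saturation.
I_D = ½ k_n V_ov² (1 + λ V_DS) = 0.5 × 1.608 × 2.35² × (1 + 0.043 × 3.5) = 5.09 mA.

Saturation; I_D = 5.09 mA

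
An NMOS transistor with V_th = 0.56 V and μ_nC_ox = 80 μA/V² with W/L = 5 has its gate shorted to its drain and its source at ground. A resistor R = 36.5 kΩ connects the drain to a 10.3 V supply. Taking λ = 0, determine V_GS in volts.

V_GS = 1.65 V

With gate tied to drain, V_GS = V_DS ≥ V_GS − V_th, so the device is in saturation.
k_n = μ_nC_ox · (W/L) = 0.4 mA/V².
KCL at the drain: ½ k_n (V_GS − V_th)² = (V_DD − V_GS)/R.
Let x = V_GS − 0.56. Then 7.3 x² + x − 9.74 = 0, giving x = 1.09 V (positive root), so V_GS = 1.65 V.
I_D = (V_DD − V_GS)/R = (10.3 − 1.65) / 36.5 = 0.237 mA.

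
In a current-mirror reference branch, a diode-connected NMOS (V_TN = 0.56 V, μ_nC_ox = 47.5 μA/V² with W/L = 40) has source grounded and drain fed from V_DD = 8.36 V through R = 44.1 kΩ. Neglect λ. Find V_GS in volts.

With gate tied to drain, V_GS = V_DS ≥ V_GS − V_TN, so the device is in saturation.
k_n = μ_nC_ox · (W/L) = 1.9 mA/V².
KCL at the drain: ½ k_n (V_GS − V_TN)² = (V_DD − V_GS)/R.
Let x = V_GS − 0.56. Then 41.9 x² + x − 7.8 = 0, giving x = 0.42 V (positive root), so V_GS = 0.98 V.
I_D = (V_DD − V_GS)/R = (8.36 − 0.98) / 44.1 = 0.167 mA.

V_GS = 0.980 V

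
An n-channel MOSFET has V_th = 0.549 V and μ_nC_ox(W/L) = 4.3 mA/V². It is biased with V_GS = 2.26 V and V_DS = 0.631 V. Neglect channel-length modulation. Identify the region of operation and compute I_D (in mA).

Triode; I_D = 3.79 mA

V_ov = V_GS − V_th = 2.26 − 0.549 = 1.71 V.
Since V_DS = 0.631 V < V_ov = 1.71 V, the device is in the triode region.
I_D = k_n [V_ov · V_DS − ½ V_DS²] = 4.3 × [1.71 × 0.631 − 0.5 × 0.631²] = 3.79 mA.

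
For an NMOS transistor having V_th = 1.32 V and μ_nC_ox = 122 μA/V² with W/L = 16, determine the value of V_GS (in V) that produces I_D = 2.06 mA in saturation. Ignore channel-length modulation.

k_n = μ_nC_ox · (W/L) = 1.952 mA/V².
In saturation I_D = ½ k_n (V_GS − V_th)², so V_GS − V_th = √(2 I_D / k_n) = √(2 × 2.06 / 1.952) = 1.45 V.
V_GS = 1.32 + 1.45 = 2.77 V.

V_GS = 2.77 V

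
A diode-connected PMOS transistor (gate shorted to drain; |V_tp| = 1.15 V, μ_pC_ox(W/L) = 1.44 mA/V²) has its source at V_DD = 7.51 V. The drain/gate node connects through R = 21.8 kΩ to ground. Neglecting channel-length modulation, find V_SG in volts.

With gate tied to drain, V_SG = V_SD ≥ V_SG − |V_tp|, so the device is in saturation.
KCL at the drain: ½ k_p (V_SG − |V_tp|)² = (V_DD − V_SG)/R.
Let x = V_SG − 1.15. Then 15.7 x² + x − 6.36 = 0, giving x = 0.605 V (positive root), so V_SG = 1.76 V.
I_D = (V_DD − V_SG)/R = (7.51 − 1.76) / 21.8 = 0.264 mA.

V_SG = 1.76 V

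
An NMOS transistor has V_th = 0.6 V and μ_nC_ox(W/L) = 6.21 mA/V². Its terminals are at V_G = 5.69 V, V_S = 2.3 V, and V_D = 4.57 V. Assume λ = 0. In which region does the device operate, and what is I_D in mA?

Triode; I_D = 23.3 mA

V_GS = V_G − V_S = 5.69 − 2.3 = 3.39 V; V_DS = V_D − V_S = 4.57 − 2.3 = 2.27 V.
V_ov = V_GS − V_th = 3.39 − 0.6 = 2.79 V.
Since V_DS = 2.27 V < V_ov = 2.79 V, the device is in the triode region.
I_D = k_n [V_ov · V_DS − ½ V_DS²] = 6.21 × [2.79 × 2.27 − 0.5 × 2.27²] = 23.3 mA.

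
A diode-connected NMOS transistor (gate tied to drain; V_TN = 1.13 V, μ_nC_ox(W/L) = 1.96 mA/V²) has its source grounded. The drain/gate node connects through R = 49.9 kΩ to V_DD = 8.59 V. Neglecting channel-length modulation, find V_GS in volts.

V_GS = 1.51 V

With gate tied to drain, V_GS = V_DS ≥ V_GS − V_TN, so the device is in saturation.
KCL at the drain: ½ k_n (V_GS − V_TN)² = (V_DD − V_GS)/R.
Let x = V_GS − 1.13. Then 48.9 x² + x − 7.46 = 0, giving x = 0.38 V (positive root), so V_GS = 1.51 V.
I_D = (V_DD − V_GS)/R = (8.59 − 1.51) / 49.9 = 0.142 mA.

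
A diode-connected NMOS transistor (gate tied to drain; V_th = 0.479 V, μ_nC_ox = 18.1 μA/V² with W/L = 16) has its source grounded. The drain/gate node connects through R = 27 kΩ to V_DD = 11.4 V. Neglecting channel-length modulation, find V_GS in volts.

V_GS = 2.03 V

With gate tied to drain, V_GS = V_DS ≥ V_GS − V_th, so the device is in saturation.
k_n = μ_nC_ox · (W/L) = 0.2896 mA/V².
KCL at the drain: ½ k_n (V_GS − V_th)² = (V_DD − V_GS)/R.
Let x = V_GS − 0.479. Then 3.91 x² + x − 10.92 = 0, giving x = 1.55 V (positive root), so V_GS = 2.03 V.
I_D = (V_DD − V_GS)/R = (11.4 − 2.03) / 27 = 0.347 mA.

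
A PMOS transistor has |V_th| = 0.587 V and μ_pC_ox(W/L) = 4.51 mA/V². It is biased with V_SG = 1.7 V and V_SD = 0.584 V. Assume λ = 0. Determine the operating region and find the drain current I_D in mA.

Triode; I_D = 2.16 mA

V_ov = V_SG − |V_th| = 1.7 − 0.587 = 1.11 V.
Since V_SD = 0.584 V < V_ov = 1.11 V, the device is in the triode region.
I_D = k_p [V_ov · V_SD − ½ V_SD²] = 4.51 × [1.11 × 0.584 − 0.5 × 0.584²] = 2.16 mA.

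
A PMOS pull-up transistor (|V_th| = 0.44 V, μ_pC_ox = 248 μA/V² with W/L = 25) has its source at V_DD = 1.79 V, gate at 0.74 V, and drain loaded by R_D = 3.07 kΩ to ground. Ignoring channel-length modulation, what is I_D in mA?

I_D = 0.530 mA

V_SG = V_DD − V_G = 1.79 − 0.74 = 1.05 V, so V_ov = 1.05 − 0.44 = 0.61 V.
k_p = μ_pC_ox · (W/L) = 6.2 mA/V².
Assume saturation: I_D = ½ k_p V_ov² = 0.5 × 6.2 × 0.61² = 1.15 mA, giving V_SD = V_DD − I_D R_D = 1.79 − 1.15 × 3.07 = -1.75 V.
But -1.75 V < V_ov = 0.61 V, so the device is actually in triode.
In triode I_D = k_p[V_ov V_SD − ½ V_SD²] and I_D = (V_DD − V_SD)/R_D. Equating: 9.52 V_SD² − 12.61 V_SD + 1.79 = 0, giving V_SD = 0.162 V (the root below V_ov).
I_D = (1.79 − 0.162) / 3.07 = 0.53 mA.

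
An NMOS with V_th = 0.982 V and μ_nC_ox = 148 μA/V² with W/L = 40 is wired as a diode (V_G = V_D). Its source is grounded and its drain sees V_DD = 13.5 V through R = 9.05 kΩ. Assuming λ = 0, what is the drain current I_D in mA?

I_D = 1.31 mA

With gate tied to drain, V_GS = V_DS ≥ V_GS − V_th, so the device is in saturation.
k_n = μ_nC_ox · (W/L) = 5.92 mA/V².
KCL at the drain: ½ k_n (V_GS − V_th)² = (V_DD − V_GS)/R.
Let x = V_GS − 0.982. Then 26.8 x² + x − 12.52 = 0, giving x = 0.665 V (positive root), so V_GS = 1.65 V.
I_D = (V_DD − V_GS)/R = (13.5 − 1.65) / 9.05 = 1.31 mA.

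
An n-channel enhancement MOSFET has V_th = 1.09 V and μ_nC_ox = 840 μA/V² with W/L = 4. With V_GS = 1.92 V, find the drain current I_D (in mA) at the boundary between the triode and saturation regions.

At the boundary V_DS = V_ov = V_GS − V_th = 1.92 − 1.09 = 0.83 V.
k_n = μ_nC_ox · (W/L) = 3.36 mA/V².
I_D = ½ k_n V_ov² = 0.5 × 3.36 × 0.83² = 1.16 mA.

I_D = 1.16 mA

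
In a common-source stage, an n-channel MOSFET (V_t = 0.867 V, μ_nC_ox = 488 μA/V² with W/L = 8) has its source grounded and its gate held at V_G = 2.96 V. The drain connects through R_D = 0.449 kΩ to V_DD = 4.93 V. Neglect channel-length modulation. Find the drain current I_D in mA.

V_GS = V_G = 2.96 V, so V_ov = 2.96 − 0.867 = 2.09 V.
k_n = μ_nC_ox · (W/L) = 3.904 mA/V².
Assume saturation: I_D = ½ k_n V_ov² = 0.5 × 3.904 × 2.09² = 8.55 mA, giving V_DS = V_DD − I_D R_D = 4.93 − 8.55 × 0.449 = 1.09 V.
But 1.09 V < V_ov = 2.09 V, so the device is actually in triode.
In triode I_D = k_n[V_ov V_DS − ½ V_DS²] and I_D = (V_DD − V_DS)/R_D. Equating: 0.876 V_DS² − 4.669 V_DS + 4.93 = 0, giving V_DS = 1.45 V (the root below V_ov).
I_D = (4.93 − 1.45) / 0.449 = 7.75 mA.

I_D = 7.75 mA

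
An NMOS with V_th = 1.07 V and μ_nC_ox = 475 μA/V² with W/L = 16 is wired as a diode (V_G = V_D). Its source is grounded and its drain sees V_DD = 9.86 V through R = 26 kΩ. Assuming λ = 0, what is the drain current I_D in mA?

With gate tied to drain, V_GS = V_DS ≥ V_GS − V_th, so the device is in saturation.
k_n = μ_nC_ox · (W/L) = 7.6 mA/V².
KCL at the drain: ½ k_n (V_GS − V_th)² = (V_DD − V_GS)/R.
Let x = V_GS − 1.07. Then 98.8 x² + x − 8.79 = 0, giving x = 0.293 V (positive root), so V_GS = 1.36 V.
I_D = (V_DD − V_GS)/R = (9.86 − 1.36) / 26 = 0.327 mA.

I_D = 0.327 mA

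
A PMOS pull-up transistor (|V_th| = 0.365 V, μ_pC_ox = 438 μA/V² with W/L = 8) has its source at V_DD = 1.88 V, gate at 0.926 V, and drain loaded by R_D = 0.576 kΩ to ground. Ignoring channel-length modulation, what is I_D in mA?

V_SG = V_DD − V_G = 1.88 − 0.926 = 0.954 V, so V_ov = 0.954 − 0.365 = 0.589 V.
k_p = μ_pC_ox · (W/L) = 3.504 mA/V².
Assume saturation: I_D = ½ k_p V_ov² = 0.5 × 3.504 × 0.589² = 0.608 mA, giving V_SD = V_DD − I_D R_D = 1.88 − 0.608 × 0.576 = 1.53 V.
V_SD = 1.53 V ≥ V_ov = 0.589 V, confirming saturation.

I_D = 0.608 mA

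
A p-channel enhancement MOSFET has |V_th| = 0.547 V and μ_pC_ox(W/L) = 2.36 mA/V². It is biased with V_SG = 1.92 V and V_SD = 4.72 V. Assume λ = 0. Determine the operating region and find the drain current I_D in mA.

V_ov = V_SG − |V_th| = 1.92 − 0.547 = 1.37 V.
Since V_SD = 4.72 V ≥ V_ov = 1.37 V, the device is in saturation.
I_D = ½ k_p V_ov² = 0.5 × 2.36 × 1.37² = 2.22 mA.

Saturation; I_D = 2.22 mA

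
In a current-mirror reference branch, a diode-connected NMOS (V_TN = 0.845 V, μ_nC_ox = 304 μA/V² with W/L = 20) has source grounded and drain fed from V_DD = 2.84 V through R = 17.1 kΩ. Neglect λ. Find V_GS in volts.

With gate tied to drain, V_GS = V_DS ≥ V_GS − V_TN, so the device is in saturation.
k_n = μ_nC_ox · (W/L) = 6.08 mA/V².
KCL at the drain: ½ k_n (V_GS − V_TN)² = (V_DD − V_GS)/R.
Let x = V_GS − 0.845. Then 52 x² + x − 1.995 = 0, giving x = 0.187 V (positive root), so V_GS = 1.03 V.
I_D = (V_DD − V_GS)/R = (2.84 − 1.03) / 17.1 = 0.106 mA.

V_GS = 1.03 V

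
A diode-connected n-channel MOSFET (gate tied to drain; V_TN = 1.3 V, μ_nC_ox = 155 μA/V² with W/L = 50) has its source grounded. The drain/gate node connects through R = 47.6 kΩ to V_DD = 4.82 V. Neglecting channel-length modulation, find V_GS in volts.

V_GS = 1.44 V

With gate tied to drain, V_GS = V_DS ≥ V_GS − V_TN, so the device is in saturation.
k_n = μ_nC_ox · (W/L) = 7.75 mA/V².
KCL at the drain: ½ k_n (V_GS − V_TN)² = (V_DD − V_GS)/R.
Let x = V_GS − 1.3. Then 184 x² + x − 3.52 = 0, giving x = 0.135 V (positive root), so V_GS = 1.44 V.
I_D = (V_DD − V_GS)/R = (4.82 − 1.44) / 47.6 = 0.0711 mA.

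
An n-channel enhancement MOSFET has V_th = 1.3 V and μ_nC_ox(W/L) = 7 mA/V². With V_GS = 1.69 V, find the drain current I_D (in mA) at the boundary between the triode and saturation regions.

I_D = 0.532 mA

At the boundary V_DS = V_ov = V_GS − V_th = 1.69 − 1.3 = 0.39 V.
I_D = ½ k_n V_ov² = 0.5 × 7 × 0.39² = 0.532 mA.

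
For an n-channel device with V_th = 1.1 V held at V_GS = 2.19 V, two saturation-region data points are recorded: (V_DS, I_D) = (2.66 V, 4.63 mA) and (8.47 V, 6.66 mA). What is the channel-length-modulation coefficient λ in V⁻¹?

With V_GS fixed, I_D ∝ (1 + λ V_DS) in saturation, so I_D2/I_D1 = (1 + λ V_DS2)/(1 + λ V_DS1).
6.66/4.63 = 1.438 = (1 + 8.47 λ)/(1 + 2.66 λ).
Solving: λ (I_D1 V_DS2 − I_D2 V_DS1) = I_D2 − I_D1, so λ = (6.66 − 4.63) / (4.63 × 8.47 − 6.66 × 2.66) = 2.03 / 21.5 = 0.0944 V⁻¹.

λ = 0.0944 V⁻¹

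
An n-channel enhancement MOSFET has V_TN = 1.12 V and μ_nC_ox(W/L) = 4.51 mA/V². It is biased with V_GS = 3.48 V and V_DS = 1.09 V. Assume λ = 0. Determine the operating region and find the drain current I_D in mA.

V_ov = V_GS − V_TN = 3.48 − 1.12 = 2.36 V.
Since V_DS = 1.09 V < V_ov = 2.36 V, the device is in the triode region.
I_D = k_n [V_ov · V_DS − ½ V_DS²] = 4.51 × [2.36 × 1.09 − 0.5 × 1.09²] = 8.92 mA.

Triode; I_D = 8.92 mA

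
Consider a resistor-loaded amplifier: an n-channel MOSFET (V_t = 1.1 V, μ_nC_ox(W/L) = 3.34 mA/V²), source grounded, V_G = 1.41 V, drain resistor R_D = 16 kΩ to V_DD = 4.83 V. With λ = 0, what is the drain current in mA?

V_GS = V_G = 1.41 V, so V_ov = 1.41 − 1.1 = 0.31 V.
Assume saturation: I_D = ½ k_n V_ov² = 0.5 × 3.34 × 0.31² = 0.16 mA, giving V_DS = V_DD − I_D R_D = 4.83 − 0.16 × 16 = 2.26 V.
V_DS = 2.26 V ≥ V_ov = 0.31 V, confirming saturation.

I_D = 0.160 mA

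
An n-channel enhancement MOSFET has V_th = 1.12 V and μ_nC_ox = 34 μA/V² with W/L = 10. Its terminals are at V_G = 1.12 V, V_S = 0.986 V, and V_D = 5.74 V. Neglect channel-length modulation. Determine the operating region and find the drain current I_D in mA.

Cutoff; I_D = 0 mA

V_GS = V_G − V_S = 1.12 − 0.986 = 0.134 V; V_DS = V_D − V_S = 5.74 − 0.986 = 4.75 V.
V_GS = 0.134 V < V_th = 1.12 V, so the transistor is in cutoff.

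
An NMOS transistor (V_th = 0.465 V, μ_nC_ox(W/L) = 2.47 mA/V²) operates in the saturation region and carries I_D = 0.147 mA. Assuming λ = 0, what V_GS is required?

V_GS = 0.810 V

In saturation I_D = ½ k_n (V_GS − V_th)², so V_GS − V_th = √(2 I_D / k_n) = √(2 × 0.147 / 2.47) = 0.345 V.
V_GS = 0.465 + 0.345 = 0.81 V.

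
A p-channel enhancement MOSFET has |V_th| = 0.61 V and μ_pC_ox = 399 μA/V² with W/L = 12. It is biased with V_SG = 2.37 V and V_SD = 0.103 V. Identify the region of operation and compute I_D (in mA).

Triode; I_D = 0.843 mA

k_p = μ_pC_ox · (W/L) = 4.788 mA/V².
V_ov = V_SG − |V_th| = 2.37 − 0.61 = 1.76 V.
Since V_SD = 0.103 V < V_ov = 1.76 V, the device is in the triode region.
I_D = k_p [V_ov · V_SD − ½ V_SD²] = 4.788 × [1.76 × 0.103 − 0.5 × 0.103²] = 0.843 mA.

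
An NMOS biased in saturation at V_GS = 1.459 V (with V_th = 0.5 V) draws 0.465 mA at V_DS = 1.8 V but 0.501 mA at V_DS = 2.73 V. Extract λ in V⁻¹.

With V_GS fixed, I_D ∝ (1 + λ V_DS) in saturation, so I_D2/I_D1 = (1 + λ V_DS2)/(1 + λ V_DS1).
0.501/0.465 = 1.077 = (1 + 2.73 λ)/(1 + 1.8 λ).
Solving: λ (I_D1 V_DS2 − I_D2 V_DS1) = I_D2 − I_D1, so λ = (0.501 − 0.465) / (0.465 × 2.73 − 0.501 × 1.8) = 0.036 / 0.368 = 0.0979 V⁻¹.

λ = 0.0979 V⁻¹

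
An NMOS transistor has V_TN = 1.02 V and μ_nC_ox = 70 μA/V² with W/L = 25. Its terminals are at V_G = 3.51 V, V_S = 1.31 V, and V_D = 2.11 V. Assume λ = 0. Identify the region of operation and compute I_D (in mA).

Triode; I_D = 1.09 mA

V_GS = V_G − V_S = 3.51 − 1.31 = 2.2 V; V_DS = V_D − V_S = 2.11 − 1.31 = 0.8 V.
k_n = μ_nC_ox · (W/L) = 1.75 mA/V².
V_ov = V_GS − V_TN = 2.2 − 1.02 = 1.18 V.
Since V_DS = 0.8 V < V_ov = 1.18 V, the device is in the triode region.
I_D = k_n [V_ov · V_DS − ½ V_DS²] = 1.75 × [1.18 × 0.8 − 0.5 × 0.8²] = 1.09 mA.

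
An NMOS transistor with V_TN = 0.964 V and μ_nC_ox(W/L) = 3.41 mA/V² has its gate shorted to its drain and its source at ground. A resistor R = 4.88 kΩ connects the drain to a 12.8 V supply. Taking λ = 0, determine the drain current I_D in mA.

With gate tied to drain, V_GS = V_DS ≥ V_GS − V_TN, so the device is in saturation.
KCL at the drain: ½ k_n (V_GS − V_TN)² = (V_DD − V_GS)/R.
Let x = V_GS − 0.964. Then 8.32 x² + x − 11.84 = 0, giving x = 1.13 V (positive root), so V_GS = 2.1 V.
I_D = (V_DD − V_GS)/R = (12.8 − 2.1) / 4.88 = 2.19 mA.

I_D = 2.19 mA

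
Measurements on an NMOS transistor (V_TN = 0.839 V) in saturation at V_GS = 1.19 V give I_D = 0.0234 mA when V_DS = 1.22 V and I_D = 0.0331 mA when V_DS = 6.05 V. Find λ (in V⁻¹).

With V_GS fixed, I_D ∝ (1 + λ V_DS) in saturation, so I_D2/I_D1 = (1 + λ V_DS2)/(1 + λ V_DS1).
0.0331/0.0234 = 1.415 = (1 + 6.05 λ)/(1 + 1.22 λ).
Solving: λ (I_D1 V_DS2 − I_D2 V_DS1) = I_D2 − I_D1, so λ = (0.0331 − 0.0234) / (0.0234 × 6.05 − 0.0331 × 1.22) = 0.0097 / 0.101 = 0.0959 V⁻¹.

λ = 0.0959 V⁻¹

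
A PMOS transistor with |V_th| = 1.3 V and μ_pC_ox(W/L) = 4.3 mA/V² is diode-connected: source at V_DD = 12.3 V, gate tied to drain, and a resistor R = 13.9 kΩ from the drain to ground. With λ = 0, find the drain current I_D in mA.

With gate tied to drain, V_SG = V_SD ≥ V_SG − |V_th|, so the device is in saturation.
KCL at the drain: ½ k_p (V_SG − |V_th|)² = (V_DD − V_SG)/R.
Let x = V_SG − 1.3. Then 29.9 x² + x − 11 = 0, giving x = 0.59 V (positive root), so V_SG = 1.89 V.
I_D = (V_DD − V_SG)/R = (12.3 − 1.89) / 13.9 = 0.749 mA.

I_D = 0.749 mA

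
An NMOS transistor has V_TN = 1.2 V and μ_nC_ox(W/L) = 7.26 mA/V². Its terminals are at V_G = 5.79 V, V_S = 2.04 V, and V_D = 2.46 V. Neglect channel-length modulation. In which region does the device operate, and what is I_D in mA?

V_GS = V_G − V_S = 5.79 − 2.04 = 3.75 V; V_DS = V_D − V_S = 2.46 − 2.04 = 0.42 V.
V_ov = V_GS − V_TN = 3.75 − 1.2 = 2.55 V.
Since V_DS = 0.42 V < V_ov = 2.55 V, the device is in the triode region.
I_D = k_n [V_ov · V_DS − ½ V_DS²] = 7.26 × [2.55 × 0.42 − 0.5 × 0.42²] = 7.14 mA.

Triode; I_D = 7.14 mA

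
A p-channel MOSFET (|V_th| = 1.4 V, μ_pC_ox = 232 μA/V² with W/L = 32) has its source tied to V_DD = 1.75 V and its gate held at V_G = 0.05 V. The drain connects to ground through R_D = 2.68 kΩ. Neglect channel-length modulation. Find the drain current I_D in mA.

I_D = 0.334 mA

V_SG = V_DD − V_G = 1.75 − 0.05 = 1.7 V, so V_ov = 1.7 − 1.4 = 0.3 V.
k_p = μ_pC_ox · (W/L) = 7.424 mA/V².
Assume saturation: I_D = ½ k_p V_ov² = 0.5 × 7.424 × 0.3² = 0.334 mA, giving V_SD = V_DD − I_D R_D = 1.75 − 0.334 × 2.68 = 0.855 V.
V_SD = 0.855 V ≥ V_ov = 0.3 V, confirming saturation.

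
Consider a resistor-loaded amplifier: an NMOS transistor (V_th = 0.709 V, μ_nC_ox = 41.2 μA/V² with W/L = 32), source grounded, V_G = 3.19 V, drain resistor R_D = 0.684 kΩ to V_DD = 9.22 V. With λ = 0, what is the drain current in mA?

V_GS = V_G = 3.19 V, so V_ov = 3.19 − 0.709 = 2.48 V.
k_n = μ_nC_ox · (W/L) = 1.318 mA/V².
Assume saturation: I_D = ½ k_n V_ov² = 0.5 × 1.318 × 2.48² = 4.06 mA, giving V_DS = V_DD − I_D R_D = 9.22 − 4.06 × 0.684 = 6.44 V.
V_DS = 6.44 V ≥ V_ov = 2.48 V, confirming saturation.

I_D = 4.06 mA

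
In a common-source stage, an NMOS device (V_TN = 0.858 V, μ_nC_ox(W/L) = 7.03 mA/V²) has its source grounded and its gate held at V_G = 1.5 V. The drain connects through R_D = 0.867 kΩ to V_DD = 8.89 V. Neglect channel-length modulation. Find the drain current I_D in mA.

I_D = 1.45 mA

V_GS = V_G = 1.5 V, so V_ov = 1.5 − 0.858 = 0.642 V.
Assume saturation: I_D = ½ k_n V_ov² = 0.5 × 7.03 × 0.642² = 1.45 mA, giving V_DS = V_DD − I_D R_D = 8.89 − 1.45 × 0.867 = 7.63 V.
V_DS = 7.63 V ≥ V_ov = 0.642 V, confirming saturation.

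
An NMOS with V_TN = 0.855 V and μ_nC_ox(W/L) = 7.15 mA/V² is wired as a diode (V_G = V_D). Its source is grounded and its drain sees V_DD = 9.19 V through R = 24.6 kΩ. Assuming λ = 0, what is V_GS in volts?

V_GS = 1.16 V

With gate tied to drain, V_GS = V_DS ≥ V_GS − V_TN, so the device is in saturation.
KCL at the drain: ½ k_n (V_GS − V_TN)² = (V_DD − V_GS)/R.
Let x = V_GS − 0.855. Then 87.9 x² + x − 8.335 = 0, giving x = 0.302 V (positive root), so V_GS = 1.16 V.
I_D = (V_DD − V_GS)/R = (9.19 − 1.16) / 24.6 = 0.327 mA.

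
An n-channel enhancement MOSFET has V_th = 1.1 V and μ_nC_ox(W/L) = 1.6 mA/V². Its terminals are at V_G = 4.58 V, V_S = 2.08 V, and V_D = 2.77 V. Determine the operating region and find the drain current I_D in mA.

V_GS = V_G − V_S = 4.58 − 2.08 = 2.5 V; V_DS = V_D − V_S = 2.77 − 2.08 = 0.69 V.
V_ov = V_GS − V_th = 2.5 − 1.1 = 1.4 V.
Since V_DS = 0.69 V < V_ov = 1.4 V, the device is in the triode region.
I_D = k_n [V_ov · V_DS − ½ V_DS²] = 1.6 × [1.4 × 0.69 − 0.5 × 0.69²] = 1.16 mA.

Triode; I_D = 1.16 mA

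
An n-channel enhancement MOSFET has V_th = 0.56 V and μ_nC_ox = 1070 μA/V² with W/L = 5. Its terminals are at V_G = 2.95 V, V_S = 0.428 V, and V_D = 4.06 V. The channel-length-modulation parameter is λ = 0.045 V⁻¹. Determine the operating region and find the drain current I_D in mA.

V_GS = V_G − V_S = 2.95 − 0.428 = 2.52 V; V_DS = V_D − V_S = 4.06 − 0.428 = 3.63 V.
k_n = μ_nC_ox · (W/L) = 5.35 mA/V².
V_ov = V_GS − V_th = 2.52 − 0.56 = 1.96 V.
Since V_DS = 3.63 V ≥ V_ov = 1.96 V, the device is in saturation.
I_D = ½ k_n V_ov² (1 + λ V_DS) = 0.5 × 5.35 × 1.96² × (1 + 0.045 × 3.63) = 12 mA.

Saturation; I_D = 12.0 mA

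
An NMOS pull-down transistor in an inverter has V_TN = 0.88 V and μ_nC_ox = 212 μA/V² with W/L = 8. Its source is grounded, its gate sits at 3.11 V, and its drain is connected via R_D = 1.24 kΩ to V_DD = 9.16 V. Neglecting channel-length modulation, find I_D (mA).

V_GS = V_G = 3.11 V, so V_ov = 3.11 − 0.88 = 2.23 V.
k_n = μ_nC_ox · (W/L) = 1.696 mA/V².
Assume saturation: I_D = ½ k_n V_ov² = 0.5 × 1.696 × 2.23² = 4.22 mA, giving V_DS = V_DD − I_D R_D = 9.16 − 4.22 × 1.24 = 3.93 V.
V_DS = 3.93 V ≥ V_ov = 2.23 V, confirming saturation.

I_D = 4.22 mA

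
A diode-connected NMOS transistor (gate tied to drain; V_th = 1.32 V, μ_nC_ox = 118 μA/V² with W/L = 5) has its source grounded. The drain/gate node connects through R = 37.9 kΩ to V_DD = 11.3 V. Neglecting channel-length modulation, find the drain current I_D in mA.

With gate tied to drain, V_GS = V_DS ≥ V_GS − V_th, so the device is in saturation.
k_n = μ_nC_ox · (W/L) = 0.59 mA/V².
KCL at the drain: ½ k_n (V_GS − V_th)² = (V_DD − V_GS)/R.
Let x = V_GS − 1.32. Then 11.2 x² + x − 9.98 = 0, giving x = 0.901 V (positive root), so V_GS = 2.22 V.
I_D = (V_DD − V_GS)/R = (11.3 − 2.22) / 37.9 = 0.24 mA.

I_D = 0.240 mA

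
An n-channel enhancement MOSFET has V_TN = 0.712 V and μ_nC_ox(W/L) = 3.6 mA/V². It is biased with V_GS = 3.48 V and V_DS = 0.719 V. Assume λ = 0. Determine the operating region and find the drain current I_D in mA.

V_ov = V_GS − V_TN = 3.48 − 0.712 = 2.77 V.
Since V_DS = 0.719 V < V_ov = 2.77 V, the device is in the triode region.
I_D = k_n [V_ov · V_DS − ½ V_DS²] = 3.6 × [2.77 × 0.719 − 0.5 × 0.719²] = 6.23 mA.

Triode; I_D = 6.23 mA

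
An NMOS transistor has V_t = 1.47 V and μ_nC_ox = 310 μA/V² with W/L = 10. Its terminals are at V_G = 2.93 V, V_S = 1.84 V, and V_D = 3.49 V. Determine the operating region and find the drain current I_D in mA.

V_GS = V_G − V_S = 2.93 − 1.84 = 1.09 V; V_DS = V_D − V_S = 3.49 − 1.84 = 1.65 V.
V_GS = 1.09 V < V_t = 1.47 V, so the transistor is in cutoff.

Cutoff; I_D = 0 mA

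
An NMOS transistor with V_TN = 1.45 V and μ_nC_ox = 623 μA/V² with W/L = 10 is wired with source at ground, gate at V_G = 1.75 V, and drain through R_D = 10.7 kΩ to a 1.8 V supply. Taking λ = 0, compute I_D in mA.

V_GS = V_G = 1.75 V, so V_ov = 1.75 − 1.45 = 0.3 V.
k_n = μ_nC_ox · (W/L) = 6.23 mA/V².
Assume saturation: I_D = ½ k_n V_ov² = 0.5 × 6.23 × 0.3² = 0.28 mA, giving V_DS = V_DD − I_D R_D = 1.8 − 0.28 × 10.7 = -1.2 V.
But -1.2 V < V_ov = 0.3 V, so the device is actually in triode.
In triode I_D = k_n[V_ov V_DS − ½ V_DS²] and I_D = (V_DD − V_DS)/R_D. Equating: 33.3 V_DS² − 21 V_DS + 1.8 = 0, giving V_DS = 0.102 V (the root below V_ov).
I_D = (1.8 − 0.102) / 10.7 = 0.159 mA.

I_D = 0.159 mA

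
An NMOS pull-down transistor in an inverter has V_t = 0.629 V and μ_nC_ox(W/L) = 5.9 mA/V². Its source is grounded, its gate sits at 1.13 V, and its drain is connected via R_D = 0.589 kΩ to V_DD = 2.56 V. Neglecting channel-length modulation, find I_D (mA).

I_D = 0.740 mA

V_GS = V_G = 1.13 V, so V_ov = 1.13 − 0.629 = 0.501 V.
Assume saturation: I_D = ½ k_n V_ov² = 0.5 × 5.9 × 0.501² = 0.74 mA, giving V_DS = V_DD − I_D R_D = 2.56 − 0.74 × 0.589 = 2.12 V.
V_DS = 2.12 V ≥ V_ov = 0.501 V, confirming saturation.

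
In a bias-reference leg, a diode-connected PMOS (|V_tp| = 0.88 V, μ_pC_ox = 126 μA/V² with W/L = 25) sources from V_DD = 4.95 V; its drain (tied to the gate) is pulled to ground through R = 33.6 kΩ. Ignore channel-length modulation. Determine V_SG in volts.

V_SG = 1.15 V

With gate tied to drain, V_SG = V_SD ≥ V_SG − |V_tp|, so the device is in saturation.
k_p = μ_pC_ox · (W/L) = 3.15 mA/V².
KCL at the drain: ½ k_p (V_SG − |V_tp|)² = (V_DD − V_SG)/R.
Let x = V_SG − 0.88. Then 52.9 x² + x − 4.07 = 0, giving x = 0.268 V (positive root), so V_SG = 1.15 V.
I_D = (V_DD − V_SG)/R = (4.95 − 1.15) / 33.6 = 0.113 mA.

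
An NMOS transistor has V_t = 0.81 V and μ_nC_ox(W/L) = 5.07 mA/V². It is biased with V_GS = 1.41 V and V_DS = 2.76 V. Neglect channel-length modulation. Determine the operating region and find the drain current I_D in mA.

Saturation; I_D = 0.913 mA

V_ov = V_GS − V_t = 1.41 − 0.81 = 0.6 V.
Since V_DS = 2.76 V ≥ V_ov = 0.6 V, the device is in saturation.
I_D = ½ k_n V_ov² = 0.5 × 5.07 × 0.6² = 0.913 mA.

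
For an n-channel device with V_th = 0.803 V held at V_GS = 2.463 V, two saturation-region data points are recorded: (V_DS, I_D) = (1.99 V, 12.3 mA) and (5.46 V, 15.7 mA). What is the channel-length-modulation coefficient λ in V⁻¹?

With V_GS fixed, I_D ∝ (1 + λ V_DS) in saturation, so I_D2/I_D1 = (1 + λ V_DS2)/(1 + λ V_DS1).
15.7/12.3 = 1.276 = (1 + 5.46 λ)/(1 + 1.99 λ).
Solving: λ (I_D1 V_DS2 − I_D2 V_DS1) = I_D2 − I_D1, so λ = (15.7 − 12.3) / (12.3 × 5.46 − 15.7 × 1.99) = 3.4 / 35.9 = 0.0947 V⁻¹.

λ = 0.0947 V⁻¹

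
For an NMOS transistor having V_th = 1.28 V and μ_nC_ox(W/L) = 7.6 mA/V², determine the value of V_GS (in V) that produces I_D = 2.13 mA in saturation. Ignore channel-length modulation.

In saturation I_D = ½ k_n (V_GS − V_th)², so V_GS − V_th = √(2 I_D / k_n) = √(2 × 2.13 / 7.6) = 0.749 V.
V_GS = 1.28 + 0.749 = 2.03 V.

V_GS = 2.03 V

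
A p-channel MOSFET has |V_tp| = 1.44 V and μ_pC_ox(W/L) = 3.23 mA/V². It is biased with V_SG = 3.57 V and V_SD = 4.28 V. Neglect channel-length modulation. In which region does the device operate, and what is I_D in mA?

V_ov = V_SG − |V_tp| = 3.57 − 1.44 = 2.13 V.
Since V_SD = 4.28 V ≥ V_ov = 2.13 V, the device is in saturation.
I_D = ½ k_p V_ov² = 0.5 × 3.23 × 2.13² = 7.33 mA.

Saturation; I_D = 7.33 mA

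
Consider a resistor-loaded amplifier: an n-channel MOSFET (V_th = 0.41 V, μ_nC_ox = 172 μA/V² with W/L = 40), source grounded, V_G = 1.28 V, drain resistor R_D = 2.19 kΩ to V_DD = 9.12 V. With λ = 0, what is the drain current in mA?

I_D = 2.60 mA

V_GS = V_G = 1.28 V, so V_ov = 1.28 − 0.41 = 0.87 V.
k_n = μ_nC_ox · (W/L) = 6.88 mA/V².
Assume saturation: I_D = ½ k_n V_ov² = 0.5 × 6.88 × 0.87² = 2.6 mA, giving V_DS = V_DD − I_D R_D = 9.12 − 2.6 × 2.19 = 3.42 V.
V_DS = 3.42 V ≥ V_ov = 0.87 V, confirming saturation.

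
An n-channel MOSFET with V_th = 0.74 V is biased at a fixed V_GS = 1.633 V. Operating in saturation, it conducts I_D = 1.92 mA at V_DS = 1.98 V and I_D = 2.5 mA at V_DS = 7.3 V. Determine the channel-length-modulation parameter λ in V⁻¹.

With V_GS fixed, I_D ∝ (1 + λ V_DS) in saturation, so I_D2/I_D1 = (1 + λ V_DS2)/(1 + λ V_DS1).
2.5/1.92 = 1.302 = (1 + 7.3 λ)/(1 + 1.98 λ).
Solving: λ (I_D1 V_DS2 − I_D2 V_DS1) = I_D2 − I_D1, so λ = (2.5 − 1.92) / (1.92 × 7.3 − 2.5 × 1.98) = 0.58 / 9.07 = 0.064 V⁻¹.

λ = 0.0640 V⁻¹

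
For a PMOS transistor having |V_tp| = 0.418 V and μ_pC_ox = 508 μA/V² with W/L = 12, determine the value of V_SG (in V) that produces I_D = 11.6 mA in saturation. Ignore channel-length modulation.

V_SG = 2.37 V

k_p = μ_pC_ox · (W/L) = 6.096 mA/V².
In saturation I_D = ½ k_p (V_SG − |V_tp|)², so V_SG − |V_tp| = √(2 I_D / k_p) = √(2 × 11.6 / 6.096) = 1.95 V.
V_SG = 0.418 + 1.95 = 2.37 V.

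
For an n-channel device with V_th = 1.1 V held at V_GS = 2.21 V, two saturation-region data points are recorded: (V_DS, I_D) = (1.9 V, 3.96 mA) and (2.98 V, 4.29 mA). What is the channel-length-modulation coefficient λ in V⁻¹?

λ = 0.0904 V⁻¹

With V_GS fixed, I_D ∝ (1 + λ V_DS) in saturation, so I_D2/I_D1 = (1 + λ V_DS2)/(1 + λ V_DS1).
4.29/3.96 = 1.083 = (1 + 2.98 λ)/(1 + 1.9 λ).
Solving: λ (I_D1 V_DS2 − I_D2 V_DS1) = I_D2 − I_D1, so λ = (4.29 − 3.96) / (3.96 × 2.98 − 4.29 × 1.9) = 0.33 / 3.65 = 0.0904 V⁻¹.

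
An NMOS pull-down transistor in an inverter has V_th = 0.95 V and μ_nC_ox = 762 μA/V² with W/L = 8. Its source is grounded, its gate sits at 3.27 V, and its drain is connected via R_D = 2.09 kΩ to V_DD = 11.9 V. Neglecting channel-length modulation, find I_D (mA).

I_D = 5.49 mA

V_GS = V_G = 3.27 V, so V_ov = 3.27 − 0.95 = 2.32 V.
k_n = μ_nC_ox · (W/L) = 6.096 mA/V².
Assume saturation: I_D = ½ k_n V_ov² = 0.5 × 6.096 × 2.32² = 16.4 mA, giving V_DS = V_DD − I_D R_D = 11.9 − 16.4 × 2.09 = -22.4 V.
But -22.4 V < V_ov = 2.32 V, so the device is actually in triode.
In triode I_D = k_n[V_ov V_DS − ½ V_DS²] and I_D = (V_DD − V_DS)/R_D. Equating: 6.37 V_DS² − 30.56 V_DS + 11.9 = 0, giving V_DS = 0.428 V (the root below V_ov).
I_D = (11.9 − 0.428) / 2.09 = 5.49 mA.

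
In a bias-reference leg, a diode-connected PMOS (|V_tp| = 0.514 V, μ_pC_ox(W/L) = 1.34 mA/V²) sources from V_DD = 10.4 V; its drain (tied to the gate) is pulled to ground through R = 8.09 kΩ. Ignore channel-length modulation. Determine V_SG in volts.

V_SG = 1.78 V

With gate tied to drain, V_SG = V_SD ≥ V_SG − |V_tp|, so the device is in saturation.
KCL at the drain: ½ k_p (V_SG − |V_tp|)² = (V_DD − V_SG)/R.
Let x = V_SG − 0.514. Then 5.42 x² + x − 9.886 = 0, giving x = 1.26 V (positive root), so V_SG = 1.78 V.
I_D = (V_DD − V_SG)/R = (10.4 − 1.78) / 8.09 = 1.07 mA.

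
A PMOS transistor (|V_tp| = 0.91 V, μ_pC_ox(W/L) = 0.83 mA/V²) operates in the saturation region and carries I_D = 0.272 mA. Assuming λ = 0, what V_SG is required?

V_SG = 1.72 V

In saturation I_D = ½ k_p (V_SG − |V_tp|)², so V_SG − |V_tp| = √(2 I_D / k_p) = √(2 × 0.272 / 0.83) = 0.81 V.
V_SG = 0.91 + 0.81 = 1.72 V.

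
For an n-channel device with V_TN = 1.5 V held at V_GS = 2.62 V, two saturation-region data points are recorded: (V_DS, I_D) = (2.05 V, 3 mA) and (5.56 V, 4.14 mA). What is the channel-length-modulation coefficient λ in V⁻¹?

With V_GS fixed, I_D ∝ (1 + λ V_DS) in saturation, so I_D2/I_D1 = (1 + λ V_DS2)/(1 + λ V_DS1).
4.14/3 = 1.38 = (1 + 5.56 λ)/(1 + 2.05 λ).
Solving: λ (I_D1 V_DS2 − I_D2 V_DS1) = I_D2 − I_D1, so λ = (4.14 − 3) / (3 × 5.56 − 4.14 × 2.05) = 1.14 / 8.19 = 0.139 V⁻¹.

λ = 0.139 V⁻¹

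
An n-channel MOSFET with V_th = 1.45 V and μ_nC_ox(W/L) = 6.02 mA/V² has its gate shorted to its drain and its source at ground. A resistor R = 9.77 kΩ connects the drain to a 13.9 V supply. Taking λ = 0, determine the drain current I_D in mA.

I_D = 1.21 mA

With gate tied to drain, V_GS = V_DS ≥ V_GS − V_th, so the device is in saturation.
KCL at the drain: ½ k_n (V_GS − V_th)² = (V_DD − V_GS)/R.
Let x = V_GS − 1.45. Then 29.4 x² + x − 12.45 = 0, giving x = 0.634 V (positive root), so V_GS = 2.08 V.
I_D = (V_DD − V_GS)/R = (13.9 − 2.08) / 9.77 = 1.21 mA.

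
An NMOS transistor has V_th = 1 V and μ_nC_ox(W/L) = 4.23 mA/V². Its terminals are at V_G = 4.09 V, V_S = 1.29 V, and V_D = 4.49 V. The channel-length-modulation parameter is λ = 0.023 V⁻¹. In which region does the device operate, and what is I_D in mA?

Saturation; I_D = 7.36 mA

V_GS = V_G − V_S = 4.09 − 1.29 = 2.8 V; V_DS = V_D − V_S = 4.49 − 1.29 = 3.2 V.
V_ov = V_GS − V_th = 2.8 − 1 = 1.8 V.
Since V_DS = 3.2 V ≥ V_ov = 1.8 V, the device is in saturation.
I_D = ½ k_n V_ov² (1 + λ V_DS) = 0.5 × 4.23 × 1.8² × (1 + 0.023 × 3.2) = 7.36 mA.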